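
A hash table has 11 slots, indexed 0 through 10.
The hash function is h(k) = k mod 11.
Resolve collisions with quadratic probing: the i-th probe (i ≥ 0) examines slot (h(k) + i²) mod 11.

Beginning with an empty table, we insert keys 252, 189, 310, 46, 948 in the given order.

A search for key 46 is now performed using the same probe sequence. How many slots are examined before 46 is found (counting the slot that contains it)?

3

252 hashes to 10; slot 10 is free → place at 10.
189 hashes to 2; slot 2 is free → place at 2.
310 hashes to 2; 2 taken → place at 3.
46 hashes to 2; 2,3 taken → place at 6.
948 hashes to 2; 2,3,6 taken → place at 0.
Table: [948, _, 189, 310, _, _, 46, _, _, _, 252]
Lookup 46: h=2, probe 2,3,6 → found at 6.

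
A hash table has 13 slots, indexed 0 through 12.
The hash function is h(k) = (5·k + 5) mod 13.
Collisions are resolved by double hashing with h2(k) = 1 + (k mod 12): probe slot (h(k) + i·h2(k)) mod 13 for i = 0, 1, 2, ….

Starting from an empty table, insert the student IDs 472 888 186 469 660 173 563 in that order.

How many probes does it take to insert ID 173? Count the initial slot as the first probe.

2

472 hashes to 12; slot 12 is free => place at 12.
888 hashes to 12, h2=1; 12 taken => place at 0.
186 hashes to 12, h2=7; 12 taken => place at 6.
469 hashes to 10; slot 10 is free => place at 10.
660 hashes to 3; slot 3 is free => place at 3.
173 hashes to 12, h2=6; 12 taken => place at 5.
563 hashes to 12, h2=12; 12 taken => place at 11.
Table: [888, -, -, 660, -, 173, 186, -, -, -, 469, 563, 472]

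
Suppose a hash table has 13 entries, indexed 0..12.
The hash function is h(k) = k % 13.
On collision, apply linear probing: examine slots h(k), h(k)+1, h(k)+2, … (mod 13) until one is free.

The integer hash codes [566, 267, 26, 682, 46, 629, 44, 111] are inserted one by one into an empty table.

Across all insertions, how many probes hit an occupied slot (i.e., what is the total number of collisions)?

12

566 hashes to 7; slot 7 is free -> place at 7.
267 hashes to 7; 7 taken -> place at 8.
26 hashes to 0; slot 0 is free -> place at 0.
682 hashes to 6; slot 6 is free -> place at 6.
46 hashes to 7; 7,8 taken -> place at 9.
629 hashes to 5; slot 5 is free -> place at 5.
44 hashes to 5; 5,6,7,8,9 taken -> place at 10.
111 hashes to 7; 7,8,9,10 taken -> place at 11.
Table: [26, ., ., ., ., 629, 682, 566, 267, 46, 44, 111, .]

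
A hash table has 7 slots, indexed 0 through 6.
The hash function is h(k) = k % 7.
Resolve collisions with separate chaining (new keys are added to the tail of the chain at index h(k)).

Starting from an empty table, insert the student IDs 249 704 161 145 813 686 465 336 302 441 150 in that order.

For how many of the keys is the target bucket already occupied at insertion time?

249 → bucket 4
704 → bucket 4 (collision)
161 → bucket 0
145 → bucket 5
813 → bucket 1
686 → bucket 0 (collision)
465 → bucket 3
336 → bucket 0 (collision)
302 → bucket 1 (collision)
441 → bucket 0 (collision)
150 → bucket 3 (collision)
Final buckets:
0: 161 -> 686 -> 336 -> 441
1: 813 -> 302
2: .
3: 465 -> 150
4: 249 -> 704
5: 145
6: .

6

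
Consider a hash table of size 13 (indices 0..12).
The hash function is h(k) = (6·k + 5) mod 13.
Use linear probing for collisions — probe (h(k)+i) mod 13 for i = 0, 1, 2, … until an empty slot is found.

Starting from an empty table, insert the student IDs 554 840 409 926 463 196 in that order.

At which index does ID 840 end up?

Insert 554: h=1, slot 1 empty -> index 1.
Insert 840: h=1, slot 1 occupied -> index 2.
Insert 409: h=2, slot 2 occupied -> index 3.
Insert 926: h=10, slot 10 empty -> index 10.
Insert 463: h=1, slots 1,2,3 occupied -> index 4.
Insert 196: h=11, slot 11 empty -> index 11.
Table: [—, 554, 840, 409, 463, —, —, —, —, —, 926, 196, —]

2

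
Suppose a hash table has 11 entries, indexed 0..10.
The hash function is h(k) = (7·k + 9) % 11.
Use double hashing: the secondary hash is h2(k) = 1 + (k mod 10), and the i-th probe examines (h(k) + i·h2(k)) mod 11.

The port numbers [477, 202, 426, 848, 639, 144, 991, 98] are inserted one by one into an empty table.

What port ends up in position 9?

144

477: h=4 -> slot 4
202: h=4, h2=3, probe 4,7 -> slot 7
426: h=10 -> slot 10
848: h=5 -> slot 5
639: h=5, h2=10, probe 5,4,3 -> slot 3
144: h=5, h2=5, probe 5,10,4,9 -> slot 9
991: h=5, h2=2, probe 5,7,9,0 -> slot 0
98: h=2 -> slot 2
Table: [991, —, 98, 639, 477, 848, —, 202, —, 144, 426]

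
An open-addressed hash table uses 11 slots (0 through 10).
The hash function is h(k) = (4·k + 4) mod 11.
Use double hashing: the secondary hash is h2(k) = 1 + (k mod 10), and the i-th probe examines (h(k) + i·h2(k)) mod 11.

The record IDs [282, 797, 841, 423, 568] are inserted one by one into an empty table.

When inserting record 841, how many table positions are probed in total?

2

282: h=10 → slot 10
797: h=2 → slot 2
841: h=2, h2=2, probe 2,4 → slot 4
423: h=2, h2=4, probe 2,6 → slot 6
568: h=10, h2=9, probe 10,8 → slot 8
Table: [∅, ∅, 797, ∅, 841, ∅, 423, ∅, 568, ∅, 282]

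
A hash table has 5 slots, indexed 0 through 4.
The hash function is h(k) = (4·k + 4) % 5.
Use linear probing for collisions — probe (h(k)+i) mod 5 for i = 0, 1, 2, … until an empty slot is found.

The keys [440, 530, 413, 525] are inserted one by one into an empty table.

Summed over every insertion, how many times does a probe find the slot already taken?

440: h=4 => slot 4
530: h=4, probe 4,0 => slot 0
413: h=1 => slot 1
525: h=4, probe 4,0,1,2 => slot 2
Table: [530, 413, 525, ∅, 440]

4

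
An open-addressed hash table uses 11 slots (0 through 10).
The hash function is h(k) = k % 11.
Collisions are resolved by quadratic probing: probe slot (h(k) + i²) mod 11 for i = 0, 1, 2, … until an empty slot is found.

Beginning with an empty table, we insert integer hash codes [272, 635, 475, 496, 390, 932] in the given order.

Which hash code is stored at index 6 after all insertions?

272: h=8 => slot 8
635: h=8, probe 8,9 => slot 9
475: h=2 => slot 2
496: h=1 => slot 1
390: h=5 => slot 5
932: h=8, probe 8,9,1,6 => slot 6
Table: [—, 496, 475, —, —, 390, 932, —, 272, 635, —]

932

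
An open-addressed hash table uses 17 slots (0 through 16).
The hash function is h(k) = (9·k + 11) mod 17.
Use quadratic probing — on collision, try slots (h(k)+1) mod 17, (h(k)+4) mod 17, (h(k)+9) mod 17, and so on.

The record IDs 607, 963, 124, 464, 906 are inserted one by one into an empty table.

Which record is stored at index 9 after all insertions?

607: h=0 → slot 0
963: h=8 → slot 8
124: h=5 → slot 5
464: h=5, probe 5,6 → slot 6
906: h=5, probe 5,6,9 → slot 9
Table: [607, _, _, _, _, 124, 464, _, 963, 906, _, _, _, _, _, _, _]

906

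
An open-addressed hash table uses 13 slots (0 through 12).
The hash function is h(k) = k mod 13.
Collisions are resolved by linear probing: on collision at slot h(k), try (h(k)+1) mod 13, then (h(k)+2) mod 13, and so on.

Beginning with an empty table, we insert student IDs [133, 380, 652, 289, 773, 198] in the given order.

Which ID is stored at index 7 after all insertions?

198

133: h=3 → slot 3
380: h=3, probe 3,4 → slot 4
652: h=2 → slot 2
289: h=3, probe 3,4,5 → slot 5
773: h=6 → slot 6
198: h=3, probe 3,4,5,6,7 → slot 7
Table: [∅, ∅, 652, 133, 380, 289, 773, 198, ∅, ∅, ∅, ∅, ∅]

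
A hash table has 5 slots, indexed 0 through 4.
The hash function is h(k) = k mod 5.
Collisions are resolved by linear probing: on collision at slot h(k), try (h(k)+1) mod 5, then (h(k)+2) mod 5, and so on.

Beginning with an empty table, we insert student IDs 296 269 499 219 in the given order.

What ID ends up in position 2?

296: h=1 → slot 1
269: h=4 → slot 4
499: h=4, probe 4,0 → slot 0
219: h=4, probe 4,0,1,2 → slot 2
Table: [499, 296, 219, _, 269]

219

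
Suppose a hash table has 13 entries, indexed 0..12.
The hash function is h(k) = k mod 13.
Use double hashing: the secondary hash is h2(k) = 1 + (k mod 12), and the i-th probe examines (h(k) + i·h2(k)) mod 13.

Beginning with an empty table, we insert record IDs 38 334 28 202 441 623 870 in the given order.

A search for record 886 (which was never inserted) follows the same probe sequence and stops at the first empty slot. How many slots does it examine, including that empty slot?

38 hashes to 12; slot 12 is free => place at 12.
334 hashes to 9; slot 9 is free => place at 9.
28 hashes to 2; slot 2 is free => place at 2.
202 hashes to 7; slot 7 is free => place at 7.
441 hashes to 12, h2=10; 12,9 taken => place at 6.
623 hashes to 12, h2=12; 12 taken => place at 11.
870 hashes to 12, h2=7; 12,6 taken => place at 0.
Table: [870, -, 28, -, -, -, 441, 202, -, 334, -, 623, 38]
Lookup 886: h=2, h2=11, probe 2,0,11,9,7,5 → slot 5 empty, not found.

6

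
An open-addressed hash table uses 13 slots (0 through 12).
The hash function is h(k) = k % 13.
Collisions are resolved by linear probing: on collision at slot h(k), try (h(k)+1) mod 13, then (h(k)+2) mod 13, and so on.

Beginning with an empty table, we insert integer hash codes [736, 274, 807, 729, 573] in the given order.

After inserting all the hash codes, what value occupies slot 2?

807

Insert 736: h=8, slot 8 empty => index 8.
Insert 274: h=1, slot 1 empty => index 1.
Insert 807: h=1, slot 1 occupied => index 2.
Insert 729: h=1, slots 1,2 occupied => index 3.
Insert 573: h=1, slots 1,2,3 occupied => index 4.
Table: [∅, 274, 807, 729, 573, ∅, ∅, ∅, 736, ∅, ∅, ∅, ∅]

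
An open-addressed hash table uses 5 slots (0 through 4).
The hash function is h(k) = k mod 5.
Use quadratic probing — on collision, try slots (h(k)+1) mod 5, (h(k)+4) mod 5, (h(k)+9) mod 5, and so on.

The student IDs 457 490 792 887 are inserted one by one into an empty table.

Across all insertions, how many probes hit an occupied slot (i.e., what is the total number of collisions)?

3

457 hashes to 2; slot 2 is free → place at 2.
490 hashes to 0; slot 0 is free → place at 0.
792 hashes to 2; 2 taken → place at 3.
887 hashes to 2; 2,3 taken → place at 1.
Table: [490, 887, 457, 792, —]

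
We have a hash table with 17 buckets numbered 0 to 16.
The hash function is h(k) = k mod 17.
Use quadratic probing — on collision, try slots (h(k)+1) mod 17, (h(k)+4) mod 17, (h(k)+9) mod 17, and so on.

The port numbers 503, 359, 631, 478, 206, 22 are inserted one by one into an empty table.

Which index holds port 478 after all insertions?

6

503: h=10 => slot 10
359: h=2 => slot 2
631: h=2, probe 2,3 => slot 3
478: h=2, probe 2,3,6 => slot 6
206: h=2, probe 2,3,6,11 => slot 11
22: h=5 => slot 5
Table: [-, -, 359, 631, -, 22, 478, -, -, -, 503, 206, -, -, -, -, -]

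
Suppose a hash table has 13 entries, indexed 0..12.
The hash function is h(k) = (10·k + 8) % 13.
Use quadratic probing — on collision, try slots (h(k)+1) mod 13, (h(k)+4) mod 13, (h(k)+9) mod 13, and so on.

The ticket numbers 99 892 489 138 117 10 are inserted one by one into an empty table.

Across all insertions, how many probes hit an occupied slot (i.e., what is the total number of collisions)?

Insert 99: h=10, slot 10 empty -> index 10.
Insert 892: h=10, slot 10 occupied -> index 11.
Insert 489: h=10, slots 10,11 occupied -> index 1.
Insert 138: h=10, slots 10,11,1 occupied -> index 6.
Insert 117: h=8, slot 8 empty -> index 8.
Insert 10: h=4, slot 4 empty -> index 4.
Table: [_, 489, _, _, 10, _, 138, _, 117, _, 99, 892, _]

6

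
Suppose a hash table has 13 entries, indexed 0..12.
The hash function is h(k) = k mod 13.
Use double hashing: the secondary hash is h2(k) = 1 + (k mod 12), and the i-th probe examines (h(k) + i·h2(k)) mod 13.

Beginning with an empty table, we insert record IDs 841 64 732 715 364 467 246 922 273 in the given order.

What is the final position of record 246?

841 hashes to 9; slot 9 is free -> place at 9.
64 hashes to 12; slot 12 is free -> place at 12.
732 hashes to 4; slot 4 is free -> place at 4.
715 hashes to 0; slot 0 is free -> place at 0.
364 hashes to 0, h2=5; 0 taken -> place at 5.
467 hashes to 12, h2=12; 12 taken -> place at 11.
246 hashes to 12, h2=7; 12 taken -> place at 6.
922 hashes to 12, h2=11; 12 taken -> place at 10.
273 hashes to 0, h2=10; 0,10 taken -> place at 7.
Table: [715, —, —, —, 732, 364, 246, 273, —, 841, 922, 467, 64]

6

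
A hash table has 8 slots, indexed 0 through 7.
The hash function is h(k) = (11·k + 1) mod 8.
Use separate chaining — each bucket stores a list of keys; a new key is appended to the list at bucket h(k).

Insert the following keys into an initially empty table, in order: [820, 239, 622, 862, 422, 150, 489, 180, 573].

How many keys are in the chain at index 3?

Insert 820: h=5, bucket 5 empty → new chain.
Insert 239: h=6, bucket 6 empty → new chain.
Insert 622: h=3, bucket 3 empty → new chain.
Insert 862: h=3, bucket 3 nonempty → append to chain.
Insert 422: h=3, bucket 3 nonempty → append to chain.
Insert 150: h=3, bucket 3 nonempty → append to chain.
Insert 489: h=4, bucket 4 empty → new chain.
Insert 180: h=5, bucket 5 nonempty → append to chain.
Insert 573: h=0, bucket 0 empty → new chain.
Final buckets:
0: 573
1: .
2: .
3: 622 -> 862 -> 422 -> 150
4: 489
5: 820 -> 180
6: 239
7: .

4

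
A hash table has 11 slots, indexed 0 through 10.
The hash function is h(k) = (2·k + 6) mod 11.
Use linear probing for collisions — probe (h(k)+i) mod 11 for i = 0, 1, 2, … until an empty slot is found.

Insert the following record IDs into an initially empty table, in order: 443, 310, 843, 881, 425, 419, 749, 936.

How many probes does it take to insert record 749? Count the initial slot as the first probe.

443 hashes to 1; slot 1 is free → place at 1.
310 hashes to 10; slot 10 is free → place at 10.
843 hashes to 9; slot 9 is free → place at 9.
881 hashes to 8; slot 8 is free → place at 8.
425 hashes to 9; 9,10 taken → place at 0.
419 hashes to 8; 8,9,10,0,1 taken → place at 2.
749 hashes to 8; 8,9,10,0,1,2 taken → place at 3.
936 hashes to 8; 8,9,10,0,1,2,3 taken → place at 4.
Table: [425, 443, 419, 749, 936, —, —, —, 881, 843, 310]

7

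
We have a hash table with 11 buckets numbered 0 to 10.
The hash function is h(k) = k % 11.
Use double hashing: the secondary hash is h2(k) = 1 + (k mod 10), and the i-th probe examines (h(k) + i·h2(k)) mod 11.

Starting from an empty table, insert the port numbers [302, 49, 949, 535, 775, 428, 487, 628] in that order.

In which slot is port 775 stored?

0

302: h=5 => slot 5
49: h=5, h2=10, probe 5,4 => slot 4
949: h=3 => slot 3
535: h=7 => slot 7
775: h=5, h2=6, probe 5,0 => slot 0
428: h=10 => slot 10
487: h=3, h2=8, probe 3,0,8 => slot 8
628: h=1 => slot 1
Table: [775, 628, —, 949, 49, 302, —, 535, 487, —, 428]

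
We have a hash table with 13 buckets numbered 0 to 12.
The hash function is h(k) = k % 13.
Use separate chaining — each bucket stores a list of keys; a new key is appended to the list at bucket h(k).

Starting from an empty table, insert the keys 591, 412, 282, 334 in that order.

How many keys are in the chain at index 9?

3

Insert 591: h=6, bucket 6 empty → new chain.
Insert 412: h=9, bucket 9 empty → new chain.
Insert 282: h=9, bucket 9 nonempty → append to chain.
Insert 334: h=9, bucket 9 nonempty → append to chain.
Final buckets:
0: ∅
1: ∅
2: ∅
3: ∅
4: ∅
5: ∅
6: 591
7: ∅
8: ∅
9: 412 -> 282 -> 334
10: ∅
11: ∅
12: ∅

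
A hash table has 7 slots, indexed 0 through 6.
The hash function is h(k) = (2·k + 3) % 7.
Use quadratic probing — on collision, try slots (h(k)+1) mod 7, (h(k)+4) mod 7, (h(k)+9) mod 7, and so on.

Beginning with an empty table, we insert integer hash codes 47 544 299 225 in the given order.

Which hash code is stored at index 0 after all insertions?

544

47: h=6 → slot 6
544: h=6, probe 6,0 → slot 0
299: h=6, probe 6,0,3 → slot 3
225: h=5 → slot 5
Table: [544, ., ., 299, ., 225, 47]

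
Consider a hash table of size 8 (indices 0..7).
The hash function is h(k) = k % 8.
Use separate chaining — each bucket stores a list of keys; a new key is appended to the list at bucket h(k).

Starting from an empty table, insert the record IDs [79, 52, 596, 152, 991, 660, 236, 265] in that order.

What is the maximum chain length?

4

79 -> bucket 7
52 -> bucket 4
596 -> bucket 4 (collision)
152 -> bucket 0
991 -> bucket 7 (collision)
660 -> bucket 4 (collision)
236 -> bucket 4 (collision)
265 -> bucket 1
Final buckets:
0: 152
1: 265
2: .
3: .
4: 52 -> 596 -> 660 -> 236
5: .
6: .
7: 79 -> 991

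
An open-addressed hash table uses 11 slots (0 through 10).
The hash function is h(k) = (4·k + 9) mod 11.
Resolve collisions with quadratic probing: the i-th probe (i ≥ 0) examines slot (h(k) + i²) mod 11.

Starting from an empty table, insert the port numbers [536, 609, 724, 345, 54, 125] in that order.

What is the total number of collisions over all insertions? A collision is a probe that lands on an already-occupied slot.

3

536 hashes to 8; slot 8 is free → place at 8.
609 hashes to 3; slot 3 is free → place at 3.
724 hashes to 1; slot 1 is free → place at 1.
345 hashes to 3; 3 taken → place at 4.
54 hashes to 5; slot 5 is free → place at 5.
125 hashes to 3; 3,4 taken → place at 7.
Table: [—, 724, —, 609, 345, 54, —, 125, 536, —, —]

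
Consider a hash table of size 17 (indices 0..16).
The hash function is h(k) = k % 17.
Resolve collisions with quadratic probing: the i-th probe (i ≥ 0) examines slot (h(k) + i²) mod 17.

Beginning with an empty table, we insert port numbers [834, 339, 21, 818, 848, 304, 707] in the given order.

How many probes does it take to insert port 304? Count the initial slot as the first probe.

834 hashes to 1; slot 1 is free → place at 1.
339 hashes to 16; slot 16 is free → place at 16.
21 hashes to 4; slot 4 is free → place at 4.
818 hashes to 2; slot 2 is free → place at 2.
848 hashes to 15; slot 15 is free → place at 15.
304 hashes to 15; 15,16,2 taken → place at 7.
707 hashes to 10; slot 10 is free → place at 10.
Table: [_, 834, 818, _, 21, _, _, 304, _, _, 707, _, _, _, _, 848, 339]

4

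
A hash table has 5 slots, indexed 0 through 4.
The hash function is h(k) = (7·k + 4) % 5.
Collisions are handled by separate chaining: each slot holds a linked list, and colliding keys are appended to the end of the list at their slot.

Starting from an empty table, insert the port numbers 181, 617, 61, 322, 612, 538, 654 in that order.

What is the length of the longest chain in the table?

Insert 181: h=1, bucket 1 empty -> new chain.
Insert 617: h=3, bucket 3 empty -> new chain.
Insert 61: h=1, bucket 1 nonempty -> append to chain.
Insert 322: h=3, bucket 3 nonempty -> append to chain.
Insert 612: h=3, bucket 3 nonempty -> append to chain.
Insert 538: h=0, bucket 0 empty -> new chain.
Insert 654: h=2, bucket 2 empty -> new chain.
Final buckets:
0: 538
1: 181 -> 61
2: 654
3: 617 -> 322 -> 612
4: —

3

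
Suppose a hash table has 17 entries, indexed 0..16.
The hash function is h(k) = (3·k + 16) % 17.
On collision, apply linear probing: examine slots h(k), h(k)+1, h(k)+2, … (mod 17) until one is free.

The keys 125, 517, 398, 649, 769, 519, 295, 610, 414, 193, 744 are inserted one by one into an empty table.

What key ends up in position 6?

744

Insert 125: h=0, slot 0 empty -> index 0.
Insert 517: h=3, slot 3 empty -> index 3.
Insert 398: h=3, slot 3 occupied -> index 4.
Insert 649: h=8, slot 8 empty -> index 8.
Insert 769: h=11, slot 11 empty -> index 11.
Insert 519: h=9, slot 9 empty -> index 9.
Insert 295: h=0, slot 0 occupied -> index 1.
Insert 610: h=10, slot 10 empty -> index 10.
Insert 414: h=0, slots 0,1 occupied -> index 2.
Insert 193: h=0, slots 0,1,2,3,4 occupied -> index 5.
Insert 744: h=4, slots 4,5 occupied -> index 6.
Table: [125, 295, 414, 517, 398, 193, 744, —, 649, 519, 610, 769, —, —, —, —, —]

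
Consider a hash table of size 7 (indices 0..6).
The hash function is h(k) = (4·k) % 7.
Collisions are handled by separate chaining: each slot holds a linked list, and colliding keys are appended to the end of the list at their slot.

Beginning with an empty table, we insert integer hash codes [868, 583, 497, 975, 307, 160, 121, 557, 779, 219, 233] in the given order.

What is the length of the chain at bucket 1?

6

868 -> bucket 0
583 -> bucket 1
497 -> bucket 0 (collision)
975 -> bucket 1 (collision)
307 -> bucket 3
160 -> bucket 3 (collision)
121 -> bucket 1 (collision)
557 -> bucket 2
779 -> bucket 1 (collision)
219 -> bucket 1 (collision)
233 -> bucket 1 (collision)
Final buckets:
0: 868 -> 497
1: 583 -> 975 -> 121 -> 779 -> 219 -> 233
2: 557
3: 307 -> 160
4: .
5: .
6: .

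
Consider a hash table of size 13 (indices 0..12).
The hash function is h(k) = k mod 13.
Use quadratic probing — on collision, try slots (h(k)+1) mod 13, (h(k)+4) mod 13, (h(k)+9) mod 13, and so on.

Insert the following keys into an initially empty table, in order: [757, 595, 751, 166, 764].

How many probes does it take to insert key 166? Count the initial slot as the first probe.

757 hashes to 3; slot 3 is free => place at 3.
595 hashes to 10; slot 10 is free => place at 10.
751 hashes to 10; 10 taken => place at 11.
166 hashes to 10; 10,11 taken => place at 1.
764 hashes to 10; 10,11,1 taken => place at 6.
Table: [-, 166, -, 757, -, -, 764, -, -, -, 595, 751, -]

3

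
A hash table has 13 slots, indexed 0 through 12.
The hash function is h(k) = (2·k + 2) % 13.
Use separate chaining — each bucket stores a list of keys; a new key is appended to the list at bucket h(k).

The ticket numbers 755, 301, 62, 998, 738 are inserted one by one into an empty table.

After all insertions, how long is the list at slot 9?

3

755 → bucket 4
301 → bucket 6
62 → bucket 9
998 → bucket 9 (collision)
738 → bucket 9 (collision)
Final buckets:
0: -
1: -
2: -
3: -
4: 755
5: -
6: 301
7: -
8: -
9: 62 -> 998 -> 738
10: -
11: -
12: -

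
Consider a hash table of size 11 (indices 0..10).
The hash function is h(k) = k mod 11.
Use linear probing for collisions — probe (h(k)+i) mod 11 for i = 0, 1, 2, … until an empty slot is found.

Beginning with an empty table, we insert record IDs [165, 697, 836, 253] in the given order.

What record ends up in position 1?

836

165: h=0 → slot 0
697: h=4 → slot 4
836: h=0, probe 0,1 → slot 1
253: h=0, probe 0,1,2 → slot 2
Table: [165, 836, 253, ∅, 697, ∅, ∅, ∅, ∅, ∅, ∅]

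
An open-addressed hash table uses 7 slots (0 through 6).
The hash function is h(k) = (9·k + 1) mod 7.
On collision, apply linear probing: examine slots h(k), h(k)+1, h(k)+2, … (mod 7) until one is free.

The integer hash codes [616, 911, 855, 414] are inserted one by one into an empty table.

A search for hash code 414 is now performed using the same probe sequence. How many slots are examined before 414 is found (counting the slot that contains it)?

Insert 616: h=1, slot 1 empty -> index 1.
Insert 911: h=3, slot 3 empty -> index 3.
Insert 855: h=3, slot 3 occupied -> index 4.
Insert 414: h=3, slots 3,4 occupied -> index 5.
Table: [_, 616, _, 911, 855, 414, _]
Lookup 414: h=3, probe 3,4,5 → found at 5.

3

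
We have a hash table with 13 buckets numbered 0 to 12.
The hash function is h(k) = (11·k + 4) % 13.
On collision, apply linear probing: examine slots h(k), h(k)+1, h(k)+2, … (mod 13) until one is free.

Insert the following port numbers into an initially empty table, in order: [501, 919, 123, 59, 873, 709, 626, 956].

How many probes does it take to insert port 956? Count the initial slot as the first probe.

5

Insert 501: h=3, slot 3 empty => index 3.
Insert 919: h=12, slot 12 empty => index 12.
Insert 123: h=5, slot 5 empty => index 5.
Insert 59: h=3, slot 3 occupied => index 4.
Insert 873: h=0, slot 0 empty => index 0.
Insert 709: h=3, slots 3,4,5 occupied => index 6.
Insert 626: h=0, slot 0 occupied => index 1.
Insert 956: h=3, slots 3,4,5,6 occupied => index 7.
Table: [873, 626, ., 501, 59, 123, 709, 956, ., ., ., ., 919]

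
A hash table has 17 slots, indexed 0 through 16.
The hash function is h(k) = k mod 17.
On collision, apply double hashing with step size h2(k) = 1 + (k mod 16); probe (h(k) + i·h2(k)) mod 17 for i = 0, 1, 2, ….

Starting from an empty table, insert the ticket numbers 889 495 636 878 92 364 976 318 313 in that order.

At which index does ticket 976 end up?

889 hashes to 5; slot 5 is free → place at 5.
495 hashes to 2; slot 2 is free → place at 2.
636 hashes to 7; slot 7 is free → place at 7.
878 hashes to 11; slot 11 is free → place at 11.
92 hashes to 7, h2=13; 7 taken → place at 3.
364 hashes to 7, h2=13; 7,3 taken → place at 16.
976 hashes to 7, h2=1; 7 taken → place at 8.
318 hashes to 12; slot 12 is free → place at 12.
313 hashes to 7, h2=10; 7 taken → place at 0.
Table: [313, —, 495, 92, —, 889, —, 636, 976, —, —, 878, 318, —, —, —, 364]

8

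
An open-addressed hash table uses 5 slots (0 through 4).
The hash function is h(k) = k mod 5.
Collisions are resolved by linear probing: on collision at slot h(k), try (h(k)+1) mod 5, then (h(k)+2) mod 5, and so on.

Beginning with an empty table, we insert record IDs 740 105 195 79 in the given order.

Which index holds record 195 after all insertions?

2

Insert 740: h=0, slot 0 empty => index 0.
Insert 105: h=0, slot 0 occupied => index 1.
Insert 195: h=0, slots 0,1 occupied => index 2.
Insert 79: h=4, slot 4 empty => index 4.
Table: [740, 105, 195, —, 79]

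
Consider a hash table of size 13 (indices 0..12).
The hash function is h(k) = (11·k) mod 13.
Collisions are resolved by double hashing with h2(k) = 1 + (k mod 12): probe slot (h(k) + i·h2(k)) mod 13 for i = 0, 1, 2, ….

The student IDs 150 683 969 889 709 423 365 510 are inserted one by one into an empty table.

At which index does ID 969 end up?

150 hashes to 12; slot 12 is free -> place at 12.
683 hashes to 12, h2=12; 12 taken -> place at 11.
969 hashes to 12, h2=10; 12 taken -> place at 9.
889 hashes to 3; slot 3 is free -> place at 3.
709 hashes to 12, h2=2; 12 taken -> place at 1.
423 hashes to 12, h2=4; 12,3 taken -> place at 7.
365 hashes to 11, h2=6; 11 taken -> place at 4.
510 hashes to 7, h2=7; 7,1 taken -> place at 8.
Table: [∅, 709, ∅, 889, 365, ∅, ∅, 423, 510, 969, ∅, 683, 150]

9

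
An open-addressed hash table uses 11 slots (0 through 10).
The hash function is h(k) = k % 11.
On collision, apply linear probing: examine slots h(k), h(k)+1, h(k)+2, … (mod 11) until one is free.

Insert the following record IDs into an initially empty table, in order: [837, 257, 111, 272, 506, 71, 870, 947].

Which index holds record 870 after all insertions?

3

837: h=1 => slot 1
257: h=4 => slot 4
111: h=1, probe 1,2 => slot 2
272: h=8 => slot 8
506: h=0 => slot 0
71: h=5 => slot 5
870: h=1, probe 1,2,3 => slot 3
947: h=1, probe 1,2,3,4,5,6 => slot 6
Table: [506, 837, 111, 870, 257, 71, 947, —, 272, —, —]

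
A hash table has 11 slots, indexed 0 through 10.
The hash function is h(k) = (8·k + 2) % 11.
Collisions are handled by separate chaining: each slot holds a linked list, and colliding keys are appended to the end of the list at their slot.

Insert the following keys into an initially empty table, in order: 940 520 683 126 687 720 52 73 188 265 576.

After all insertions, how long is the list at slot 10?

3

Insert 940: h=9, bucket 9 empty → new chain.
Insert 520: h=4, bucket 4 empty → new chain.
Insert 683: h=10, bucket 10 empty → new chain.
Insert 126: h=9, bucket 9 nonempty → append to chain.
Insert 687: h=9, bucket 9 nonempty → append to chain.
Insert 720: h=9, bucket 9 nonempty → append to chain.
Insert 52: h=0, bucket 0 empty → new chain.
Insert 73: h=3, bucket 3 empty → new chain.
Insert 188: h=10, bucket 10 nonempty → append to chain.
Insert 265: h=10, bucket 10 nonempty → append to chain.
Insert 576: h=1, bucket 1 empty → new chain.
Final buckets:
0: 52
1: 576
2: -
3: 73
4: 520
5: -
6: -
7: -
8: -
9: 940 -> 126 -> 687 -> 720
10: 683 -> 188 -> 265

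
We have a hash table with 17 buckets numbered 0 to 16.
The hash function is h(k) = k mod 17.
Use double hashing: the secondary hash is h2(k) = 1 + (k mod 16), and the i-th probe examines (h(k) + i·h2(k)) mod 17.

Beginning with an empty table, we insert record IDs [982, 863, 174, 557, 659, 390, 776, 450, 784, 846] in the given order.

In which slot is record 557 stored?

10

Insert 982: h=13, slot 13 empty => index 13.
Insert 863: h=13, h2=16, slot 13 occupied => index 12.
Insert 174: h=4, slot 4 empty => index 4.
Insert 557: h=13, h2=14, slot 13 occupied => index 10.
Insert 659: h=13, h2=4, slot 13 occupied => index 0.
Insert 390: h=16, slot 16 empty => index 16.
Insert 776: h=11, slot 11 empty => index 11.
Insert 450: h=8, slot 8 empty => index 8.
Insert 784: h=2, slot 2 empty => index 2.
Insert 846: h=13, h2=15, slots 13,11 occupied => index 9.
Table: [659, ., 784, ., 174, ., ., ., 450, 846, 557, 776, 863, 982, ., ., 390]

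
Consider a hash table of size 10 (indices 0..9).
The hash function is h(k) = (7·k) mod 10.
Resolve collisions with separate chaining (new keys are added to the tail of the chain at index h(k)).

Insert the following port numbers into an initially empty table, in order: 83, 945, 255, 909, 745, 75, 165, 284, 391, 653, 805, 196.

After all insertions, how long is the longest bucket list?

83 -> bucket 1
945 -> bucket 5
255 -> bucket 5 (collision)
909 -> bucket 3
745 -> bucket 5 (collision)
75 -> bucket 5 (collision)
165 -> bucket 5 (collision)
284 -> bucket 8
391 -> bucket 7
653 -> bucket 1 (collision)
805 -> bucket 5 (collision)
196 -> bucket 2
Final buckets:
0: .
1: 83 -> 653
2: 196
3: 909
4: .
5: 945 -> 255 -> 745 -> 75 -> 165 -> 805
6: .
7: 391
8: 284
9: .

6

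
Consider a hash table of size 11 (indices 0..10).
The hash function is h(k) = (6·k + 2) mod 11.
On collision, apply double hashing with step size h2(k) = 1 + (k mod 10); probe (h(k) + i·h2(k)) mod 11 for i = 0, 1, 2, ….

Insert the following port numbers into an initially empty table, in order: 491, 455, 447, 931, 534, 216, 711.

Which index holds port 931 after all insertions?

Insert 491: h=0, slot 0 empty => index 0.
Insert 455: h=4, slot 4 empty => index 4.
Insert 447: h=0, h2=8, slot 0 occupied => index 8.
Insert 931: h=0, h2=2, slot 0 occupied => index 2.
Insert 534: h=5, slot 5 empty => index 5.
Insert 216: h=0, h2=7, slot 0 occupied => index 7.
Insert 711: h=0, h2=2, slots 0,2,4 occupied => index 6.
Table: [491, -, 931, -, 455, 534, 711, 216, 447, -, -]

2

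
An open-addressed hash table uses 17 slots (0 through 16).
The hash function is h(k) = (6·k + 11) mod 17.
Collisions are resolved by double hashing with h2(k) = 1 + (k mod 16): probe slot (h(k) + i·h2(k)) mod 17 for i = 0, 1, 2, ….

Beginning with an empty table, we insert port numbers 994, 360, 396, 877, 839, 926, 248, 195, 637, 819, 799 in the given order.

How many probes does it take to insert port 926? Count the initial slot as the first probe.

2

994 hashes to 8; slot 8 is free → place at 8.
360 hashes to 12; slot 12 is free → place at 12.
396 hashes to 7; slot 7 is free → place at 7.
877 hashes to 3; slot 3 is free → place at 3.
839 hashes to 13; slot 13 is free → place at 13.
926 hashes to 8, h2=15; 8 taken → place at 6.
248 hashes to 3, h2=9; 3,12 taken → place at 4.
195 hashes to 8, h2=4; 8,12 taken → place at 16.
637 hashes to 8, h2=14; 8 taken → place at 5.
819 hashes to 12, h2=4; 12,16,3,7 taken → place at 11.
799 hashes to 11, h2=16; 11 taken → place at 10.
Table: [—, —, —, 877, 248, 637, 926, 396, 994, —, 799, 819, 360, 839, —, —, 195]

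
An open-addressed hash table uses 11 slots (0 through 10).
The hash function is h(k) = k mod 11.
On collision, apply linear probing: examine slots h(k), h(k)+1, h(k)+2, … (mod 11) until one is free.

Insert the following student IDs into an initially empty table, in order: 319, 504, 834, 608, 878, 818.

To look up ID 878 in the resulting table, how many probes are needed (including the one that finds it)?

4

Insert 319: h=0, slot 0 empty -> index 0.
Insert 504: h=9, slot 9 empty -> index 9.
Insert 834: h=9, slot 9 occupied -> index 10.
Insert 608: h=3, slot 3 empty -> index 3.
Insert 878: h=9, slots 9,10,0 occupied -> index 1.
Insert 818: h=4, slot 4 empty -> index 4.
Table: [319, 878, _, 608, 818, _, _, _, _, 504, 834]
Lookup 878: h=9, probe 9,10,0,1 → found at 1.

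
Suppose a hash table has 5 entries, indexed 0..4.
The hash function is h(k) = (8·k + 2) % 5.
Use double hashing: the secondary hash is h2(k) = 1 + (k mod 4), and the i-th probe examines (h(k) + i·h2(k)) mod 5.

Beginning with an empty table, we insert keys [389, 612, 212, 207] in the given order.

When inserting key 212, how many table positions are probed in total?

Insert 389: h=4, slot 4 empty => index 4.
Insert 612: h=3, slot 3 empty => index 3.
Insert 212: h=3, h2=1, slots 3,4 occupied => index 0.
Insert 207: h=3, h2=4, slot 3 occupied => index 2.
Table: [212, —, 207, 612, 389]

3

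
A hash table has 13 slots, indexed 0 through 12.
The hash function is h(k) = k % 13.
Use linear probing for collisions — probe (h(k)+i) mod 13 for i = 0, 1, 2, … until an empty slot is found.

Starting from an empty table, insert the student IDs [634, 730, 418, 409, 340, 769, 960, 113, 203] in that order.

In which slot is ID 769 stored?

5

634 hashes to 10; slot 10 is free => place at 10.
730 hashes to 2; slot 2 is free => place at 2.
418 hashes to 2; 2 taken => place at 3.
409 hashes to 6; slot 6 is free => place at 6.
340 hashes to 2; 2,3 taken => place at 4.
769 hashes to 2; 2,3,4 taken => place at 5.
960 hashes to 11; slot 11 is free => place at 11.
113 hashes to 9; slot 9 is free => place at 9.
203 hashes to 8; slot 8 is free => place at 8.
Table: [_, _, 730, 418, 340, 769, 409, _, 203, 113, 634, 960, _]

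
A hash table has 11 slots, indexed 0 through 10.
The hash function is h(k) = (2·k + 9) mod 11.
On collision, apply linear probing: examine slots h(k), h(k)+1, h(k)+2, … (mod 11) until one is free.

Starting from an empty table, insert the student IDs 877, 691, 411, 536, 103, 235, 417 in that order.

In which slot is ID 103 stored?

7

Insert 877: h=3, slot 3 empty → index 3.
Insert 691: h=5, slot 5 empty → index 5.
Insert 411: h=6, slot 6 empty → index 6.
Insert 536: h=3, slot 3 occupied → index 4.
Insert 103: h=6, slot 6 occupied → index 7.
Insert 235: h=6, slots 6,7 occupied → index 8.
Insert 417: h=7, slots 7,8 occupied → index 9.
Table: [—, —, —, 877, 536, 691, 411, 103, 235, 417, —]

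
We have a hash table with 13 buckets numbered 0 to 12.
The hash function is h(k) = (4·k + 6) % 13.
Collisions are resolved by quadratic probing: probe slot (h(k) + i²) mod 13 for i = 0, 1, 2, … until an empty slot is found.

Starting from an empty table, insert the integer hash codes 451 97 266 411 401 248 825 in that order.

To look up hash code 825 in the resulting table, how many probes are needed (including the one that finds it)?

3

451: h=3 => slot 3
97: h=4 => slot 4
266: h=4, probe 4,5 => slot 5
411: h=12 => slot 12
401: h=11 => slot 11
248: h=10 => slot 10
825: h=4, probe 4,5,8 => slot 8
Table: [∅, ∅, ∅, 451, 97, 266, ∅, ∅, 825, ∅, 248, 401, 411]
Lookup 825: h=4, probe 4,5,8 → found at 8.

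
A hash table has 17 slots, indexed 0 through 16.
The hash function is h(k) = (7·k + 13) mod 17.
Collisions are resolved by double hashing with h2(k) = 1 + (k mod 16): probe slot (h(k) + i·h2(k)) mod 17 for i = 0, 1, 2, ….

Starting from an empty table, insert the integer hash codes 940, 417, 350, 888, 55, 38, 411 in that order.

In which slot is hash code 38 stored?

940 hashes to 14; slot 14 is free → place at 14.
417 hashes to 8; slot 8 is free → place at 8.
350 hashes to 15; slot 15 is free → place at 15.
888 hashes to 7; slot 7 is free → place at 7.
55 hashes to 7, h2=8; 7,15 taken → place at 6.
38 hashes to 7, h2=7; 7,14 taken → place at 4.
411 hashes to 0; slot 0 is free → place at 0.
Table: [411, ∅, ∅, ∅, 38, ∅, 55, 888, 417, ∅, ∅, ∅, ∅, ∅, 940, 350, ∅]

4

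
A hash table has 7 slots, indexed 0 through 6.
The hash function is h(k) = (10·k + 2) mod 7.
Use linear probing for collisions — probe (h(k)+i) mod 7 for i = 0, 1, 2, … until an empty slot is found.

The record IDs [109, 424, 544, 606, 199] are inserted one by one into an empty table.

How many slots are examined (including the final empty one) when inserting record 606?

109 hashes to 0; slot 0 is free -> place at 0.
424 hashes to 0; 0 taken -> place at 1.
544 hashes to 3; slot 3 is free -> place at 3.
606 hashes to 0; 0,1 taken -> place at 2.
199 hashes to 4; slot 4 is free -> place at 4.
Table: [109, 424, 606, 544, 199, ∅, ∅]

3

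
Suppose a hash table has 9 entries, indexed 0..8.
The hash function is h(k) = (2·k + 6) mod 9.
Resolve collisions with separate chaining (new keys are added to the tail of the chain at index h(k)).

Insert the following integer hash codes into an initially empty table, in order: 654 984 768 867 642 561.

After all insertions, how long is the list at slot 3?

5

654 → bucket 0
984 → bucket 3
768 → bucket 3 (collision)
867 → bucket 3 (collision)
642 → bucket 3 (collision)
561 → bucket 3 (collision)
Final buckets:
0: 654
1: ∅
2: ∅
3: 984 -> 768 -> 867 -> 642 -> 561
4: ∅
5: ∅
6: ∅
7: ∅
8: ∅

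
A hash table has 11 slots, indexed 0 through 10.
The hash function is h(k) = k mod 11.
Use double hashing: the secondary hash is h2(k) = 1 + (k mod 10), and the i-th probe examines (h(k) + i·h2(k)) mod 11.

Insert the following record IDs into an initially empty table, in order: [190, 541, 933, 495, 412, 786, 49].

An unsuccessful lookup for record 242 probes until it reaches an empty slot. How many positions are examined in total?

3

Insert 190: h=3, slot 3 empty -> index 3.
Insert 541: h=2, slot 2 empty -> index 2.
Insert 933: h=9, slot 9 empty -> index 9.
Insert 495: h=0, slot 0 empty -> index 0.
Insert 412: h=5, slot 5 empty -> index 5.
Insert 786: h=5, h2=7, slot 5 occupied -> index 1.
Insert 49: h=5, h2=10, slot 5 occupied -> index 4.
Table: [495, 786, 541, 190, 49, 412, ., ., ., 933, .]
Lookup 242: h=0, h2=3, probe 0,3,6 → slot 6 empty, not found.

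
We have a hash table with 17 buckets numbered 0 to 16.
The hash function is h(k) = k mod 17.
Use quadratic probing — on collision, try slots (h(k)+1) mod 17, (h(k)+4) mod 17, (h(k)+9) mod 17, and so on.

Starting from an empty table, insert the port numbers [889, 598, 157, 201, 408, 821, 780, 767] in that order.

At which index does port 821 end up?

6

Insert 889: h=5, slot 5 empty => index 5.
Insert 598: h=3, slot 3 empty => index 3.
Insert 157: h=4, slot 4 empty => index 4.
Insert 201: h=14, slot 14 empty => index 14.
Insert 408: h=0, slot 0 empty => index 0.
Insert 821: h=5, slot 5 occupied => index 6.
Insert 780: h=15, slot 15 empty => index 15.
Insert 767: h=2, slot 2 empty => index 2.
Table: [408, ∅, 767, 598, 157, 889, 821, ∅, ∅, ∅, ∅, ∅, ∅, ∅, 201, 780, ∅]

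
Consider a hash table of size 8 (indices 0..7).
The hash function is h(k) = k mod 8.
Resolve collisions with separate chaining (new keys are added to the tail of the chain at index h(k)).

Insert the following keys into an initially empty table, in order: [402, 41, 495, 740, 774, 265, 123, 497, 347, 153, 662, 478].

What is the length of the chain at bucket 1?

4

Insert 402: h=2, bucket 2 empty -> new chain.
Insert 41: h=1, bucket 1 empty -> new chain.
Insert 495: h=7, bucket 7 empty -> new chain.
Insert 740: h=4, bucket 4 empty -> new chain.
Insert 774: h=6, bucket 6 empty -> new chain.
Insert 265: h=1, bucket 1 nonempty -> append to chain.
Insert 123: h=3, bucket 3 empty -> new chain.
Insert 497: h=1, bucket 1 nonempty -> append to chain.
Insert 347: h=3, bucket 3 nonempty -> append to chain.
Insert 153: h=1, bucket 1 nonempty -> append to chain.
Insert 662: h=6, bucket 6 nonempty -> append to chain.
Insert 478: h=6, bucket 6 nonempty -> append to chain.
Final buckets:
0: —
1: 41 -> 265 -> 497 -> 153
2: 402
3: 123 -> 347
4: 740
5: —
6: 774 -> 662 -> 478
7: 495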